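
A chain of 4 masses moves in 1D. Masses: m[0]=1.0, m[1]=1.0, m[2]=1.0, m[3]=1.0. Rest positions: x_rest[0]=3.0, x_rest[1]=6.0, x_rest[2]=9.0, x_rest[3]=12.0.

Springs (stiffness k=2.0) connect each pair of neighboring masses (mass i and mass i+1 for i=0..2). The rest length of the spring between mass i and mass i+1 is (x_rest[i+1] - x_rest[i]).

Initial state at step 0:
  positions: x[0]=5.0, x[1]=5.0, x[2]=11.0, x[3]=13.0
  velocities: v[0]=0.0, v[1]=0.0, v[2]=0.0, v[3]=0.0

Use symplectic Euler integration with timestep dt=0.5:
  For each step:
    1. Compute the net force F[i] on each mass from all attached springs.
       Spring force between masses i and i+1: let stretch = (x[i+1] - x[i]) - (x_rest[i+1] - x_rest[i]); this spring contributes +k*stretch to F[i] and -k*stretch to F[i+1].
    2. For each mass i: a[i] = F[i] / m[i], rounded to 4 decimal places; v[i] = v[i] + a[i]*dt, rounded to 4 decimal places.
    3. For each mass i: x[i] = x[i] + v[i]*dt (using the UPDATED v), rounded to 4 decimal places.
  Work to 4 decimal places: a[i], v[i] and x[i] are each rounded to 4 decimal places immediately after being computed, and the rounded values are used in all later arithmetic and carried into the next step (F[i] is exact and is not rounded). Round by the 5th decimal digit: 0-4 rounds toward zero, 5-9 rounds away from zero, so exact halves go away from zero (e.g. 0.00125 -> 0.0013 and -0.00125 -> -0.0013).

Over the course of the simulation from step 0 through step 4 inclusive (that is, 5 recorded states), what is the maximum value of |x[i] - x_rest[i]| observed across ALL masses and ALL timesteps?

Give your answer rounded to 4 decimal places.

Answer: 3.2500

Derivation:
Step 0: x=[5.0000 5.0000 11.0000 13.0000] v=[0.0000 0.0000 0.0000 0.0000]
Step 1: x=[3.5000 8.0000 9.0000 13.5000] v=[-3.0000 6.0000 -4.0000 1.0000]
Step 2: x=[2.7500 9.2500 8.7500 13.2500] v=[-1.5000 2.5000 -0.5000 -0.5000]
Step 3: x=[3.7500 7.0000 11.0000 12.2500] v=[2.0000 -4.5000 4.5000 -2.0000]
Step 4: x=[4.8750 5.1250 11.8750 12.1250] v=[2.2500 -3.7500 1.7500 -0.2500]
Max displacement = 3.2500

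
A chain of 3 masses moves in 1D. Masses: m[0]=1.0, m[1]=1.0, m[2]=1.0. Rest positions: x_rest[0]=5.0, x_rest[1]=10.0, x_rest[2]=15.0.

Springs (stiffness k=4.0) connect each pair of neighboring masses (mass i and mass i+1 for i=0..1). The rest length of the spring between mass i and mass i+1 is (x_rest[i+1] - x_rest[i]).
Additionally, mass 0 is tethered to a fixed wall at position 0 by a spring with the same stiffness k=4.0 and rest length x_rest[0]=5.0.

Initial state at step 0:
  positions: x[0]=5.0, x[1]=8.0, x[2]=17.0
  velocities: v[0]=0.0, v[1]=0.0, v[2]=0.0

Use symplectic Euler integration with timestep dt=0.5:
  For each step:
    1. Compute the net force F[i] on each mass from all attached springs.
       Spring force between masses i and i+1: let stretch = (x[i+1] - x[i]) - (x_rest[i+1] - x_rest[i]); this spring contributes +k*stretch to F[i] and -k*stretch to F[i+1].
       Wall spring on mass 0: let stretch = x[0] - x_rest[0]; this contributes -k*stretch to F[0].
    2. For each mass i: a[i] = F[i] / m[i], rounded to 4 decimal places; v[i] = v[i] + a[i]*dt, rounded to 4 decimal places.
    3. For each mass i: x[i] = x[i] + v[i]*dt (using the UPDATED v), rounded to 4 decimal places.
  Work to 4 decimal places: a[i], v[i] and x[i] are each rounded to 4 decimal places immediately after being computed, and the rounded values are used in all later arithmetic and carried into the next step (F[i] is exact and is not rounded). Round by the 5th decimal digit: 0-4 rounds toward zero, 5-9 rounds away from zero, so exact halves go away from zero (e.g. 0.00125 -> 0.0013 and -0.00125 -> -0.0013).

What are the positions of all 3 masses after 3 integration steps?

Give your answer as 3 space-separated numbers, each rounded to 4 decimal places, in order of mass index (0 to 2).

Step 0: x=[5.0000 8.0000 17.0000] v=[0.0000 0.0000 0.0000]
Step 1: x=[3.0000 14.0000 13.0000] v=[-4.0000 12.0000 -8.0000]
Step 2: x=[9.0000 8.0000 15.0000] v=[12.0000 -12.0000 4.0000]
Step 3: x=[5.0000 10.0000 15.0000] v=[-8.0000 4.0000 0.0000]

Answer: 5.0000 10.0000 15.0000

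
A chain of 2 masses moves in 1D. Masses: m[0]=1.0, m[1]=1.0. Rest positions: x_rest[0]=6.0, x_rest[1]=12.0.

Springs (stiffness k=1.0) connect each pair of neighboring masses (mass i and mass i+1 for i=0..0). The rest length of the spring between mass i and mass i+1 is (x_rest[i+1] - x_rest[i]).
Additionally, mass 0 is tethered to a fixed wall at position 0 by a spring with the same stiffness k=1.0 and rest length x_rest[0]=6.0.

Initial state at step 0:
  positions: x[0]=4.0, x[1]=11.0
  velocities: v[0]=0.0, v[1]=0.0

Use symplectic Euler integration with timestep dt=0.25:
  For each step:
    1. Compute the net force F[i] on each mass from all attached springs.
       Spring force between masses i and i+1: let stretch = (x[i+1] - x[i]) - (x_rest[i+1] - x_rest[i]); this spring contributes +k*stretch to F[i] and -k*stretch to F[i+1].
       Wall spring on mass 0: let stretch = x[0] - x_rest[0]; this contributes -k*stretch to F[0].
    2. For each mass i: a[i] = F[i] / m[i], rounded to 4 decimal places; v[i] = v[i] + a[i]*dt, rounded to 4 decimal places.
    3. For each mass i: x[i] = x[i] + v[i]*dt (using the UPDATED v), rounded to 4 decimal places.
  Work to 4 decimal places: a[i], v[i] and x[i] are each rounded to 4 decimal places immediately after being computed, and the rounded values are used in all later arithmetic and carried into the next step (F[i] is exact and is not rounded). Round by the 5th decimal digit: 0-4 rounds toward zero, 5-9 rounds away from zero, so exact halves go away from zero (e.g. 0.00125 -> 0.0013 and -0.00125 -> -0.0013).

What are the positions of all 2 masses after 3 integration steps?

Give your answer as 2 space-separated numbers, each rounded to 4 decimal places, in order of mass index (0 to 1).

Answer: 4.9927 10.7004

Derivation:
Step 0: x=[4.0000 11.0000] v=[0.0000 0.0000]
Step 1: x=[4.1875 10.9375] v=[0.7500 -0.2500]
Step 2: x=[4.5352 10.8281] v=[1.3906 -0.4375]
Step 3: x=[4.9927 10.7004] v=[1.8300 -0.5107]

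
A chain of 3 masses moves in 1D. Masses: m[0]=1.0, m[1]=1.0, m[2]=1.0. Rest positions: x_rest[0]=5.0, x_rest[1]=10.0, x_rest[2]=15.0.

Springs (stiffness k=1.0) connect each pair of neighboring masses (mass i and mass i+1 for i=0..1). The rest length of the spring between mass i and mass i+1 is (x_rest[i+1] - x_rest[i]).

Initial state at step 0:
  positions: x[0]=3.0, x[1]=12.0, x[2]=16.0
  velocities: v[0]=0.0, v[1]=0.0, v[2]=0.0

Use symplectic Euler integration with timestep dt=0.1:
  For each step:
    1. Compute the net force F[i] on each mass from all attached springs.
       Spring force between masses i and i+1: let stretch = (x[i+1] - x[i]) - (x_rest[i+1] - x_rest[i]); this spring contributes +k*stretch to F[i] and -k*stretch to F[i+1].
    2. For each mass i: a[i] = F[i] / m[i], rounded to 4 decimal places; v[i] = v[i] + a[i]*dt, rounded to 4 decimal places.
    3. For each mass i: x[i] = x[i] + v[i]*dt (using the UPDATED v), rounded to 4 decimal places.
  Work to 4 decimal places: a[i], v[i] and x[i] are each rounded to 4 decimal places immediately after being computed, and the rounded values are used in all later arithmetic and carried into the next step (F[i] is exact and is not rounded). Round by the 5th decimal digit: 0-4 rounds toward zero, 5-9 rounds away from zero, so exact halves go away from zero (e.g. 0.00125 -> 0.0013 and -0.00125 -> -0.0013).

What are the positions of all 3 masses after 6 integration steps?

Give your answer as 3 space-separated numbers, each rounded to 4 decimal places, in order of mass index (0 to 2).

Step 0: x=[3.0000 12.0000 16.0000] v=[0.0000 0.0000 0.0000]
Step 1: x=[3.0400 11.9500 16.0100] v=[0.4000 -0.5000 0.1000]
Step 2: x=[3.1191 11.8515 16.0294] v=[0.7910 -0.9850 0.1940]
Step 3: x=[3.2355 11.7075 16.0570] v=[1.1642 -1.4405 0.2762]
Step 4: x=[3.3866 11.5222 16.0911] v=[1.5114 -1.8528 0.3413]
Step 5: x=[3.5691 11.3013 16.1295] v=[1.8250 -2.2095 0.3844]
Step 6: x=[3.7789 11.0513 16.1697] v=[2.0982 -2.4999 0.4016]

Answer: 3.7789 11.0513 16.1697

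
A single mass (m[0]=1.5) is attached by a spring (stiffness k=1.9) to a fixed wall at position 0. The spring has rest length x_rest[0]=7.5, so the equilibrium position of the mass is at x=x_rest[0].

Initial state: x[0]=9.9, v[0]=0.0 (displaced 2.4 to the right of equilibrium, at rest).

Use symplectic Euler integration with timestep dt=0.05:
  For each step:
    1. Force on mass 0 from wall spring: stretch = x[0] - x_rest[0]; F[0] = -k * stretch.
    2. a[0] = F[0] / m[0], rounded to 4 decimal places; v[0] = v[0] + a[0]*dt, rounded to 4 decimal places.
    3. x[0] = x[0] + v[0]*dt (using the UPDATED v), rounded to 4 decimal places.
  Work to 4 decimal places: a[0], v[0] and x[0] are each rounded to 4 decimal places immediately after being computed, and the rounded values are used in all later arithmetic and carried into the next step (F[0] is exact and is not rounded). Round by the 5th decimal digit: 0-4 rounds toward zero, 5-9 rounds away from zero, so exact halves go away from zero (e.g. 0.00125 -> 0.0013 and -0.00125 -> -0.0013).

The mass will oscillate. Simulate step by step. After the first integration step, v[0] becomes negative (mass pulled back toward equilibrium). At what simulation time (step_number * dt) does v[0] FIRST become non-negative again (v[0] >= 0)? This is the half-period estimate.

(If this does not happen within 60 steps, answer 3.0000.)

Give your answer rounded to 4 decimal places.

Answer: 2.8000

Derivation:
Step 0: x=[9.9000] v=[0.0000]
Step 1: x=[9.8924] v=[-0.1520]
Step 2: x=[9.8772] v=[-0.3035]
Step 3: x=[9.8545] v=[-0.4541]
Step 4: x=[9.8243] v=[-0.6032]
Step 5: x=[9.7868] v=[-0.7504]
Step 6: x=[9.7420] v=[-0.8952]
Step 7: x=[9.6901] v=[-1.0372]
Step 8: x=[9.6313] v=[-1.1759]
Step 9: x=[9.5658] v=[-1.3109]
Step 10: x=[9.4937] v=[-1.4417]
Step 11: x=[9.4153] v=[-1.5680]
Step 12: x=[9.3308] v=[-1.6893]
Step 13: x=[9.2405] v=[-1.8053]
Step 14: x=[9.1447] v=[-1.9155]
Step 15: x=[9.0437] v=[-2.0197]
Step 16: x=[8.9378] v=[-2.1175]
Step 17: x=[8.8274] v=[-2.2086]
Step 18: x=[8.7128] v=[-2.2927]
Step 19: x=[8.5943] v=[-2.3695]
Step 20: x=[8.4724] v=[-2.4388]
Step 21: x=[8.3474] v=[-2.5004]
Step 22: x=[8.2197] v=[-2.5541]
Step 23: x=[8.0897] v=[-2.5997]
Step 24: x=[7.9578] v=[-2.6371]
Step 25: x=[7.8245] v=[-2.6661]
Step 26: x=[7.6902] v=[-2.6867]
Step 27: x=[7.5553] v=[-2.6987]
Step 28: x=[7.4202] v=[-2.7022]
Step 29: x=[7.2853] v=[-2.6971]
Step 30: x=[7.1511] v=[-2.6835]
Step 31: x=[7.0180] v=[-2.6614]
Step 32: x=[6.8865] v=[-2.6309]
Step 33: x=[6.7569] v=[-2.5920]
Step 34: x=[6.6297] v=[-2.5449]
Step 35: x=[6.5052] v=[-2.4898]
Step 36: x=[6.3839] v=[-2.4268]
Step 37: x=[6.2661] v=[-2.3561]
Step 38: x=[6.1522] v=[-2.2780]
Step 39: x=[6.0426] v=[-2.1926]
Step 40: x=[5.9376] v=[-2.1003]
Step 41: x=[5.8375] v=[-2.0014]
Step 42: x=[5.7427] v=[-1.8961]
Step 43: x=[5.6535] v=[-1.7848]
Step 44: x=[5.5701] v=[-1.6679]
Step 45: x=[5.4928] v=[-1.5457]
Step 46: x=[5.4219] v=[-1.4186]
Step 47: x=[5.3576] v=[-1.2870]
Step 48: x=[5.3000] v=[-1.1513]
Step 49: x=[5.2494] v=[-1.0120]
Step 50: x=[5.2059] v=[-0.8695]
Step 51: x=[5.1697] v=[-0.7242]
Step 52: x=[5.1409] v=[-0.5766]
Step 53: x=[5.1195] v=[-0.4272]
Step 54: x=[5.1057] v=[-0.2764]
Step 55: x=[5.0995] v=[-0.1248]
Step 56: x=[5.1009] v=[0.0272]
First v>=0 after going negative at step 56, time=2.8000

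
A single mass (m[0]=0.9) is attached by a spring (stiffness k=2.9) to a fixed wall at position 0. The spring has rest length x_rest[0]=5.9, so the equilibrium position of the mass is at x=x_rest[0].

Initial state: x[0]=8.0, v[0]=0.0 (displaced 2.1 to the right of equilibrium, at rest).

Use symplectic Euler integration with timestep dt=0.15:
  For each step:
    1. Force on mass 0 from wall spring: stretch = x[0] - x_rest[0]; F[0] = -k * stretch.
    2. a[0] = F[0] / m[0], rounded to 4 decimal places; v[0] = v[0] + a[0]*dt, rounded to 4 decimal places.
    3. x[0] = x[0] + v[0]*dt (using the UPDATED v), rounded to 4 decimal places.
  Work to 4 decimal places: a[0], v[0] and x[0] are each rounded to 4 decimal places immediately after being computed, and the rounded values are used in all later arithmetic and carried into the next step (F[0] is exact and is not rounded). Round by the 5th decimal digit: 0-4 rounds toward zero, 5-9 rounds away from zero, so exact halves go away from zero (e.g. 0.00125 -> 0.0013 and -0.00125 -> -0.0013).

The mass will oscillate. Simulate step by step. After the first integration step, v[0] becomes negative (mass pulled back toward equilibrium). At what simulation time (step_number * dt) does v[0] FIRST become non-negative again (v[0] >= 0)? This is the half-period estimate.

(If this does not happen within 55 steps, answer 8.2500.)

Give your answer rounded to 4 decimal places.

Step 0: x=[8.0000] v=[0.0000]
Step 1: x=[7.8478] v=[-1.0150]
Step 2: x=[7.5543] v=[-1.9564]
Step 3: x=[7.1409] v=[-2.7560]
Step 4: x=[6.6375] v=[-3.3558]
Step 5: x=[6.0807] v=[-3.7123]
Step 6: x=[5.5108] v=[-3.7996]
Step 7: x=[4.9691] v=[-3.6115]
Step 8: x=[4.4949] v=[-3.1616]
Step 9: x=[4.1225] v=[-2.4825]
Step 10: x=[3.8790] v=[-1.6234]
Step 11: x=[3.7820] v=[-0.6466]
Step 12: x=[3.8386] v=[0.3771]
First v>=0 after going negative at step 12, time=1.8000

Answer: 1.8000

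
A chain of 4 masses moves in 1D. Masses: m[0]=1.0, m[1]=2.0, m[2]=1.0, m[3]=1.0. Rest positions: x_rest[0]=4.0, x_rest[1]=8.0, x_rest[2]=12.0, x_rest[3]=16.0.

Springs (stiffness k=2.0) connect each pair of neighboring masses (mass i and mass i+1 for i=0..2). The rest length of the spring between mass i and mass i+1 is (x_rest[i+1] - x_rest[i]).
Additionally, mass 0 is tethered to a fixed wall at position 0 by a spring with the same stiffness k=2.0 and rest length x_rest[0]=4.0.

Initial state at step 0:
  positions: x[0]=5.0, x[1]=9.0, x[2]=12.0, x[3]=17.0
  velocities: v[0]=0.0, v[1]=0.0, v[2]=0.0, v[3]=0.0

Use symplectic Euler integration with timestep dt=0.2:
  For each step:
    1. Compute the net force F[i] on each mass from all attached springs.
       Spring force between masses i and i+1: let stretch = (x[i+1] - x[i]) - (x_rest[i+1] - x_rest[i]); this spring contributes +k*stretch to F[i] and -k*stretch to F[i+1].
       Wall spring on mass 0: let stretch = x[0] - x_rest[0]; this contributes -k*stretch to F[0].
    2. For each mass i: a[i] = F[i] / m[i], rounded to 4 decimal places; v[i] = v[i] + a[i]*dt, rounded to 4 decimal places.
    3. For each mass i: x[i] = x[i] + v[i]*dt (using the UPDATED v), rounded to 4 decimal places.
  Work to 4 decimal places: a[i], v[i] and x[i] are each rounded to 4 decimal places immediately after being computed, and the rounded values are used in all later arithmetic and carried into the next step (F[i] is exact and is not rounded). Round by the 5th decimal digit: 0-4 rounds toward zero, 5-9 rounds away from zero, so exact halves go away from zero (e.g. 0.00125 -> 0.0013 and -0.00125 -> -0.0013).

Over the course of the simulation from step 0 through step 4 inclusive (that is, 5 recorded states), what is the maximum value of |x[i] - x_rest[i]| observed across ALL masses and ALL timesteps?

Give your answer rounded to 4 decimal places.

Answer: 1.1241

Derivation:
Step 0: x=[5.0000 9.0000 12.0000 17.0000] v=[0.0000 0.0000 0.0000 0.0000]
Step 1: x=[4.9200 8.9600 12.1600 16.9200] v=[-0.4000 -0.2000 0.8000 -0.4000]
Step 2: x=[4.7696 8.8864 12.4448 16.7792] v=[-0.7520 -0.3680 1.4240 -0.7040]
Step 3: x=[4.5670 8.7905 12.7917 16.6116] v=[-1.0131 -0.4797 1.7344 -0.8378]
Step 4: x=[4.3369 8.6857 13.1241 16.4584] v=[-1.1505 -0.5242 1.6619 -0.7658]
Max displacement = 1.1241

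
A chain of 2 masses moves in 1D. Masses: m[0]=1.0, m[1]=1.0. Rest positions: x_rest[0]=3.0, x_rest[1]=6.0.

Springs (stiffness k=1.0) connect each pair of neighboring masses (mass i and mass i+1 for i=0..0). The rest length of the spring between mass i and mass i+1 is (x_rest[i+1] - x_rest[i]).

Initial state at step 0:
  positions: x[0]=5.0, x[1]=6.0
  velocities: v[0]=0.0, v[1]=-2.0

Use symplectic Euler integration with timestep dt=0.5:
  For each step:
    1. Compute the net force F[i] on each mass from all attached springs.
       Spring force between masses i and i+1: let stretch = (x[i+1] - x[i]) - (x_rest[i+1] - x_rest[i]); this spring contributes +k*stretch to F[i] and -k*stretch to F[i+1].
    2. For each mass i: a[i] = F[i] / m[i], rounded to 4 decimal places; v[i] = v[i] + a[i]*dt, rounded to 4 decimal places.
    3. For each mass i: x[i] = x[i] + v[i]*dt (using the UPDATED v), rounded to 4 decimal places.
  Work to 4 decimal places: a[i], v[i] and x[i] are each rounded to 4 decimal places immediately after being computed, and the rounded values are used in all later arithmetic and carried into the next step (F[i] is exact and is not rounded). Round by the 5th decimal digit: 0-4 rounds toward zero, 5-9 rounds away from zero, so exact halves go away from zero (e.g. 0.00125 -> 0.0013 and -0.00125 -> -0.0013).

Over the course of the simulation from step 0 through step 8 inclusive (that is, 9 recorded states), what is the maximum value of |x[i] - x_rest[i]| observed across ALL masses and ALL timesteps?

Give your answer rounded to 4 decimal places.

Answer: 3.6952

Derivation:
Step 0: x=[5.0000 6.0000] v=[0.0000 -2.0000]
Step 1: x=[4.5000 5.5000] v=[-1.0000 -1.0000]
Step 2: x=[3.5000 5.5000] v=[-2.0000 0.0000]
Step 3: x=[2.2500 5.7500] v=[-2.5000 0.5000]
Step 4: x=[1.1250 5.8750] v=[-2.2500 0.2500]
Step 5: x=[0.4375 5.5625] v=[-1.3750 -0.6250]
Step 6: x=[0.2813 4.7188] v=[-0.3125 -1.6875]
Step 7: x=[0.4845 3.5157] v=[0.4063 -2.4063]
Step 8: x=[0.6955 2.3048] v=[0.4219 -2.4219]
Max displacement = 3.6952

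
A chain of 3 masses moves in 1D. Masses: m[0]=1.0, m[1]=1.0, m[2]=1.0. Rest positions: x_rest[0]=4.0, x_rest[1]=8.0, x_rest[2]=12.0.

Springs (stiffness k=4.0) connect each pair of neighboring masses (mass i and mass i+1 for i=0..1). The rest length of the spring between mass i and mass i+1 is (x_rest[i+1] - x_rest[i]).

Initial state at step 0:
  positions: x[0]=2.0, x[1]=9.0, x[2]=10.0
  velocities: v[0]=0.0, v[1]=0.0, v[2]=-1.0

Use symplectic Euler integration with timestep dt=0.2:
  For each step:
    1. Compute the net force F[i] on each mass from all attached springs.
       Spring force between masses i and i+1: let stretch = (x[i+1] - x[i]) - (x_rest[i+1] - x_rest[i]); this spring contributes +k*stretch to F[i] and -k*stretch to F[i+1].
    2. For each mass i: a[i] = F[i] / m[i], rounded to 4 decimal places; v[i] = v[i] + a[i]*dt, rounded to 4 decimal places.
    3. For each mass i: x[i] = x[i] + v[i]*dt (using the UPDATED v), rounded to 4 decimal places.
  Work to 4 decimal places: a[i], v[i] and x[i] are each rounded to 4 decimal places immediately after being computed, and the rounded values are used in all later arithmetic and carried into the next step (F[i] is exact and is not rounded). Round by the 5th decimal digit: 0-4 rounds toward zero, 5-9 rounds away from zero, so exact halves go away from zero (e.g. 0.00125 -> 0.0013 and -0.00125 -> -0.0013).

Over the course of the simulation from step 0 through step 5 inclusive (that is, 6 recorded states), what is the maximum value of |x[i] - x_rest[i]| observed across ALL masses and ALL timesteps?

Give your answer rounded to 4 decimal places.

Answer: 3.3653

Derivation:
Step 0: x=[2.0000 9.0000 10.0000] v=[0.0000 0.0000 -1.0000]
Step 1: x=[2.4800 8.0400 10.2800] v=[2.4000 -4.8000 1.4000]
Step 2: x=[3.2096 6.5488 10.8416] v=[3.6480 -7.4560 2.8080]
Step 3: x=[3.8335 5.2102 11.3564] v=[3.1194 -6.6931 2.5738]
Step 4: x=[4.0377 4.6347 11.5278] v=[1.0208 -2.8775 0.8568]
Step 5: x=[3.6974 5.0666 11.2363] v=[-1.7016 2.1594 -1.4577]
Max displacement = 3.3653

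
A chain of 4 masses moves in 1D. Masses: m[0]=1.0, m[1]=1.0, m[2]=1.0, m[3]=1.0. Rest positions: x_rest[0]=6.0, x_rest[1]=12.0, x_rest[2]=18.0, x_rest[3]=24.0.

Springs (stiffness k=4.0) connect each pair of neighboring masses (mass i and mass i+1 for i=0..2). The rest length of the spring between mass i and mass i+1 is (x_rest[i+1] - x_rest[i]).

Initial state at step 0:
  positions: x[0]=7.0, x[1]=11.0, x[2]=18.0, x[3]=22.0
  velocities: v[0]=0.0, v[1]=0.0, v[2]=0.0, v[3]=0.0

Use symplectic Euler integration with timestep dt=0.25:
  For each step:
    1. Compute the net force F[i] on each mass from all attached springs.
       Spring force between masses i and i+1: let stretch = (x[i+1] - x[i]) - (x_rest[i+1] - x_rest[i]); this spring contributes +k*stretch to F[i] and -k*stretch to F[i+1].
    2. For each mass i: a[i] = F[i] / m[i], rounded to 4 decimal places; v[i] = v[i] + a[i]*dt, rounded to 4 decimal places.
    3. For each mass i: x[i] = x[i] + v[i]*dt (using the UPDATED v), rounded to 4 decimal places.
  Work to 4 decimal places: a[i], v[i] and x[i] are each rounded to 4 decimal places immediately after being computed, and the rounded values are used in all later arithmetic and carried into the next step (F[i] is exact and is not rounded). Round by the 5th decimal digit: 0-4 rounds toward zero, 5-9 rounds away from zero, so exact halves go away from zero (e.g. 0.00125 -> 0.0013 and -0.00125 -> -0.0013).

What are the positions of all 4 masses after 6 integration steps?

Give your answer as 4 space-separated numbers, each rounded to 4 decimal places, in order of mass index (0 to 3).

Answer: 5.0440 10.0479 18.9522 23.9561

Derivation:
Step 0: x=[7.0000 11.0000 18.0000 22.0000] v=[0.0000 0.0000 0.0000 0.0000]
Step 1: x=[6.5000 11.7500 17.2500 22.5000] v=[-2.0000 3.0000 -3.0000 2.0000]
Step 2: x=[5.8125 12.5625 16.4375 23.1875] v=[-2.7500 3.2500 -3.2500 2.7500]
Step 3: x=[5.3125 12.6563 16.3438 23.6875] v=[-2.0000 0.3750 -0.3750 2.0000]
Step 4: x=[5.1485 11.8360 17.1641 23.8516] v=[-0.6562 -3.2813 3.2812 0.6563]
Step 5: x=[5.1563 10.6758 18.3243 23.8438] v=[0.0313 -4.6407 4.6406 -0.0312]
Step 6: x=[5.0440 10.0479 18.9522 23.9561] v=[-0.4492 -2.5117 2.5116 0.4493]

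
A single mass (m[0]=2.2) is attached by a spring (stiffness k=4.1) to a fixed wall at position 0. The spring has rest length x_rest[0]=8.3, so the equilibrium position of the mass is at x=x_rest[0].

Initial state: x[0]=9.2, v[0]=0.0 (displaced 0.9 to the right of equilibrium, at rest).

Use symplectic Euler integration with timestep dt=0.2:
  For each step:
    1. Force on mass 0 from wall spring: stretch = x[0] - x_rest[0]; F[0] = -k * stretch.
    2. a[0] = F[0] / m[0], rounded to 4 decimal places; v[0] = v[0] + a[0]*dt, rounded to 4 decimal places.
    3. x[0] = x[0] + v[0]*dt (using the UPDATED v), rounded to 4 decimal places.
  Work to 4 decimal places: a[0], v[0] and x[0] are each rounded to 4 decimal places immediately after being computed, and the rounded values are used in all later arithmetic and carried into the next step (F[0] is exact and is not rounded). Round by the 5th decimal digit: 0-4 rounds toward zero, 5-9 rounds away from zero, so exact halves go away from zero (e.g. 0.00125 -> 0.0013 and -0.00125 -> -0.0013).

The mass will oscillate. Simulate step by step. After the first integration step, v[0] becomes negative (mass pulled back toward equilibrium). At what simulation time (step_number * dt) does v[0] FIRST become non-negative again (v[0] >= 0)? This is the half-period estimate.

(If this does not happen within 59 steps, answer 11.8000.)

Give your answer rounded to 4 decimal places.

Answer: 2.4000

Derivation:
Step 0: x=[9.2000] v=[0.0000]
Step 1: x=[9.1329] v=[-0.3355]
Step 2: x=[9.0037] v=[-0.6459]
Step 3: x=[8.8221] v=[-0.9082]
Step 4: x=[8.6015] v=[-1.1028]
Step 5: x=[8.3585] v=[-1.2152]
Step 6: x=[8.1111] v=[-1.2370]
Step 7: x=[7.8778] v=[-1.1666]
Step 8: x=[7.6760] v=[-1.0092]
Step 9: x=[7.5207] v=[-0.7766]
Step 10: x=[7.4235] v=[-0.4861]
Step 11: x=[7.3916] v=[-0.1594]
Step 12: x=[7.4274] v=[0.1792]
First v>=0 after going negative at step 12, time=2.4000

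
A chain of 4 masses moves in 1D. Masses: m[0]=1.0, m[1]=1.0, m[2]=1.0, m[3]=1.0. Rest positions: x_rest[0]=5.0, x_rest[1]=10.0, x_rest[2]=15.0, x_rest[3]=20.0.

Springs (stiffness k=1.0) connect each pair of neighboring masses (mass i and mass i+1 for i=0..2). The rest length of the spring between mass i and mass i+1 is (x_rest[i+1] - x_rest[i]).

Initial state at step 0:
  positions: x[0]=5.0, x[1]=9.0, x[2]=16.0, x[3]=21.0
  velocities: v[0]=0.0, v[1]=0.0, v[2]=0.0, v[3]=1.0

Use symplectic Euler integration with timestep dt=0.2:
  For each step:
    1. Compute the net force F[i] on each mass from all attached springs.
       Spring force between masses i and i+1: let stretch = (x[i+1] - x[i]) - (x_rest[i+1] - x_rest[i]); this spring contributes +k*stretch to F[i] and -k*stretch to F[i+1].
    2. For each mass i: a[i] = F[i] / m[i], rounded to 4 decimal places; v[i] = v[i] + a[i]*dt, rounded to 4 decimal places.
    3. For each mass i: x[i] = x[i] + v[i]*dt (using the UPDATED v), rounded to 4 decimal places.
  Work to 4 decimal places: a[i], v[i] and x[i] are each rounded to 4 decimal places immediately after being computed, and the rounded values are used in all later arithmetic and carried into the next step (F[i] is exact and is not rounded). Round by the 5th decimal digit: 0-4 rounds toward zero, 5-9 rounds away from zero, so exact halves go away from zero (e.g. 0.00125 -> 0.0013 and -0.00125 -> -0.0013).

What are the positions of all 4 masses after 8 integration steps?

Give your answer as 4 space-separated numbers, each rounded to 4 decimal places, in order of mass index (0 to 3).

Answer: 4.5725 11.1025 15.3008 21.6241

Derivation:
Step 0: x=[5.0000 9.0000 16.0000 21.0000] v=[0.0000 0.0000 0.0000 1.0000]
Step 1: x=[4.9600 9.1200 15.9200 21.2000] v=[-0.2000 0.6000 -0.4000 1.0000]
Step 2: x=[4.8864 9.3456 15.7792 21.3888] v=[-0.3680 1.1280 -0.7040 0.9440]
Step 3: x=[4.7912 9.6502 15.6054 21.5532] v=[-0.4762 1.5229 -0.8688 0.8221]
Step 4: x=[4.6903 9.9986 15.4313 21.6797] v=[-0.5044 1.7421 -0.8703 0.6325]
Step 5: x=[4.6018 10.3520 15.2899 21.7563] v=[-0.4427 1.7670 -0.7072 0.3828]
Step 6: x=[4.5433 10.6729 15.2096 21.7742] v=[-0.2927 1.6045 -0.4015 0.0895]
Step 7: x=[4.5299 10.9301 15.2104 21.7295] v=[-0.0668 1.2859 0.0041 -0.2234]
Step 8: x=[4.5725 11.1025 15.3008 21.6241] v=[0.2132 0.8619 0.4519 -0.5272]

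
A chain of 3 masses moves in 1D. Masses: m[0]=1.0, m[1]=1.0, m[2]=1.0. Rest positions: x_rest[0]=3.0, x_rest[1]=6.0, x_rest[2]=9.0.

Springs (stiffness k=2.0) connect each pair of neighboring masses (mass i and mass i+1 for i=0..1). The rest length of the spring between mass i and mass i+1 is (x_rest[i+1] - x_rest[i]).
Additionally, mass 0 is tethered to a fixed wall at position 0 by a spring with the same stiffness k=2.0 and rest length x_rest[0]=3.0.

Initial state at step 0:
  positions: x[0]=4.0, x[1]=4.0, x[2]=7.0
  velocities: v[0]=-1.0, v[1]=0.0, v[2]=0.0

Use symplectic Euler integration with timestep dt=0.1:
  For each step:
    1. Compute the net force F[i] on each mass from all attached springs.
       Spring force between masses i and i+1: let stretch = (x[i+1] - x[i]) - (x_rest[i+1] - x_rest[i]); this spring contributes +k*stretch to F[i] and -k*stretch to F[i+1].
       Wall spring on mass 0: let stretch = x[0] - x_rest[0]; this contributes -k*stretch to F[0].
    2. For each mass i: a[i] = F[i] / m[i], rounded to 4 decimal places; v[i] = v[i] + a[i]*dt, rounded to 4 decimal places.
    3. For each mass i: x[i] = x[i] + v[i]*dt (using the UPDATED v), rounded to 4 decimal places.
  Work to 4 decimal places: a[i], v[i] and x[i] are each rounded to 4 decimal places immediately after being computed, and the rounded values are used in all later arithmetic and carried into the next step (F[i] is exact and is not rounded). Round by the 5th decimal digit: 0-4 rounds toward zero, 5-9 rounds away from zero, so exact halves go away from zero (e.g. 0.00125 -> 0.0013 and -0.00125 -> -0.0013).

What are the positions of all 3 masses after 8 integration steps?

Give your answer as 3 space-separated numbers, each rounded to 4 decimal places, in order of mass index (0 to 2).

Answer: 1.4223 5.3059 7.1988

Derivation:
Step 0: x=[4.0000 4.0000 7.0000] v=[-1.0000 0.0000 0.0000]
Step 1: x=[3.8200 4.0600 7.0000] v=[-1.8000 0.6000 0.0000]
Step 2: x=[3.5684 4.1740 7.0012] v=[-2.5160 1.1400 0.0120]
Step 3: x=[3.2575 4.3324 7.0059] v=[-3.1086 1.5843 0.0466]
Step 4: x=[2.9030 4.5228 7.0171] v=[-3.5451 1.9040 0.1119]
Step 5: x=[2.5228 4.7307 7.0384] v=[-3.8017 2.0789 0.2130]
Step 6: x=[2.1363 4.9406 7.0736] v=[-3.8647 2.0989 0.3515]
Step 7: x=[1.7632 5.1371 7.1261] v=[-3.7311 1.9646 0.5249]
Step 8: x=[1.4223 5.3059 7.1988] v=[-3.4090 1.6876 0.7271]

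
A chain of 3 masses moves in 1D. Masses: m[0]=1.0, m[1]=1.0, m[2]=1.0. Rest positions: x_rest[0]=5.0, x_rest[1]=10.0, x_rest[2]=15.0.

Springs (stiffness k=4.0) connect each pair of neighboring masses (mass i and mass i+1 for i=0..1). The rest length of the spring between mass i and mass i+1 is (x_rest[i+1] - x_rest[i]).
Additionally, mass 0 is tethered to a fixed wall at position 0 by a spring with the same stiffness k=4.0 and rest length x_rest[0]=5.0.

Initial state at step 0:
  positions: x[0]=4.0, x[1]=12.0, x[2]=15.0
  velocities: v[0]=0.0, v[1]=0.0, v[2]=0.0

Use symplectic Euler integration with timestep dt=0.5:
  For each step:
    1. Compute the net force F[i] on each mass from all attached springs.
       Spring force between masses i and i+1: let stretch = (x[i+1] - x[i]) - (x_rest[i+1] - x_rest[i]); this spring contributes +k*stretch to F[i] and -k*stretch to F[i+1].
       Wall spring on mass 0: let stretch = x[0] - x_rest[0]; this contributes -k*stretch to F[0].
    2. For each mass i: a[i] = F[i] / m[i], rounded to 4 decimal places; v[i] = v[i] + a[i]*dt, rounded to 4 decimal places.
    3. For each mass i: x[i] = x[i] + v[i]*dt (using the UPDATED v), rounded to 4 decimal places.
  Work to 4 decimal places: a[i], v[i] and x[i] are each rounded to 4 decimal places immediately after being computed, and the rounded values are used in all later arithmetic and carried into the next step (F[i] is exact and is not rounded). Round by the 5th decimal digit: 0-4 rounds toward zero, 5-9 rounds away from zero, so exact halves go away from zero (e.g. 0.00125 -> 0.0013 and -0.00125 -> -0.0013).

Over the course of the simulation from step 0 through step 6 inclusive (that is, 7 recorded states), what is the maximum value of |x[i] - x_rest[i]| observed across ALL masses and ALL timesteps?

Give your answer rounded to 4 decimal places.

Answer: 3.0000

Derivation:
Step 0: x=[4.0000 12.0000 15.0000] v=[0.0000 0.0000 0.0000]
Step 1: x=[8.0000 7.0000 17.0000] v=[8.0000 -10.0000 4.0000]
Step 2: x=[3.0000 13.0000 14.0000] v=[-10.0000 12.0000 -6.0000]
Step 3: x=[5.0000 10.0000 15.0000] v=[4.0000 -6.0000 2.0000]
Step 4: x=[7.0000 7.0000 16.0000] v=[4.0000 -6.0000 2.0000]
Step 5: x=[2.0000 13.0000 13.0000] v=[-10.0000 12.0000 -6.0000]
Step 6: x=[6.0000 8.0000 15.0000] v=[8.0000 -10.0000 4.0000]
Max displacement = 3.0000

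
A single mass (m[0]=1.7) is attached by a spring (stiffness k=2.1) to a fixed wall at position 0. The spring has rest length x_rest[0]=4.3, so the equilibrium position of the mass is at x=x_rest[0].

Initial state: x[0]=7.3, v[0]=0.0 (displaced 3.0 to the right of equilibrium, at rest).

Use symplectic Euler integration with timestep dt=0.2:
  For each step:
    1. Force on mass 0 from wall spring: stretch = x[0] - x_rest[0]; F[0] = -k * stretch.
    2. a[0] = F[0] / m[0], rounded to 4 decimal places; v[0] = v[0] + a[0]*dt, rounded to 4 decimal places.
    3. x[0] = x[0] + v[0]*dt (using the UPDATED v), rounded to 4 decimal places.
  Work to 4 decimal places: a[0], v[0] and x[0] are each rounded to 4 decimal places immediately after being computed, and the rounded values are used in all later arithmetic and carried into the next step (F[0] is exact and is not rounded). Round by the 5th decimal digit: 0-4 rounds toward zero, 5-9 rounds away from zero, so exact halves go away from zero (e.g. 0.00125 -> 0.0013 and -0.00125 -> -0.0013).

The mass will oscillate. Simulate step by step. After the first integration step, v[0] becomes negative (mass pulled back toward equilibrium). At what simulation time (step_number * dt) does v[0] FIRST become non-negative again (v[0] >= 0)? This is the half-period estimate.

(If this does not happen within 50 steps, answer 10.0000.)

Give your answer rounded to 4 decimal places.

Step 0: x=[7.3000] v=[0.0000]
Step 1: x=[7.1518] v=[-0.7412]
Step 2: x=[6.8626] v=[-1.4458]
Step 3: x=[6.4468] v=[-2.0789]
Step 4: x=[5.9249] v=[-2.6093]
Step 5: x=[5.3228] v=[-3.0107]
Step 6: x=[4.6701] v=[-3.2634]
Step 7: x=[3.9991] v=[-3.3548]
Step 8: x=[3.3430] v=[-3.2805]
Step 9: x=[2.7342] v=[-3.0441]
Step 10: x=[2.2027] v=[-2.6573]
Step 11: x=[1.7749] v=[-2.1391]
Step 12: x=[1.4718] v=[-1.5153]
Step 13: x=[1.3085] v=[-0.8166]
Step 14: x=[1.2930] v=[-0.0775]
Step 15: x=[1.4261] v=[0.6654]
First v>=0 after going negative at step 15, time=3.0000

Answer: 3.0000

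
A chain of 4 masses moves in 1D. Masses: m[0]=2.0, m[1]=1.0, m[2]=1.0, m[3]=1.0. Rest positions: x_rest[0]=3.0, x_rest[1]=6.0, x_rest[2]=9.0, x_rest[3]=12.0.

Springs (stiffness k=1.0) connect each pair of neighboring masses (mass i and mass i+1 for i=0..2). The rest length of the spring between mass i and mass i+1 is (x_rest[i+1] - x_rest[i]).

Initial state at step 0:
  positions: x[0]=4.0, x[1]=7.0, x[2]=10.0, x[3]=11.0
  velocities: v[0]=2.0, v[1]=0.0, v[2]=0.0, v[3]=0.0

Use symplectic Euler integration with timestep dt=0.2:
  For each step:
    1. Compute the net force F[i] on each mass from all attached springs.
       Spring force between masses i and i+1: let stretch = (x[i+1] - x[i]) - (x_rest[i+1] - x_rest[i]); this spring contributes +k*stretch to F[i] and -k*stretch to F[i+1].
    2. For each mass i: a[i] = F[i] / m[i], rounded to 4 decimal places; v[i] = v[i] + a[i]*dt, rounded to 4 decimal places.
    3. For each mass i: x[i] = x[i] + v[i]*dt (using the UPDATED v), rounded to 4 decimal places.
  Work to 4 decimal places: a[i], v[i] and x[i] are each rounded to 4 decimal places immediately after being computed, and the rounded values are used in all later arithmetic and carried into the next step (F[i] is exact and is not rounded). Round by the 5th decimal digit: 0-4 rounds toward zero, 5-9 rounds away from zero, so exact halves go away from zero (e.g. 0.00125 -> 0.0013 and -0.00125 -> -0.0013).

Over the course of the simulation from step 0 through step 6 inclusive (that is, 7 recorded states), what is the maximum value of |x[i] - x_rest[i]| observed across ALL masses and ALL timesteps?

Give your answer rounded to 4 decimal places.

Answer: 3.1407

Derivation:
Step 0: x=[4.0000 7.0000 10.0000 11.0000] v=[2.0000 0.0000 0.0000 0.0000]
Step 1: x=[4.4000 7.0000 9.9200 11.0800] v=[2.0000 0.0000 -0.4000 0.4000]
Step 2: x=[4.7920 7.0128 9.7696 11.2336] v=[1.9600 0.0640 -0.7520 0.7680]
Step 3: x=[5.1684 7.0470 9.5675 11.4486] v=[1.8821 0.1712 -1.0106 1.0752]
Step 4: x=[5.5224 7.1069 9.3398 11.7084] v=[1.7700 0.2996 -1.1385 1.2990]
Step 5: x=[5.8481 7.1928 9.1175 11.9935] v=[1.6284 0.4293 -1.1114 1.4253]
Step 6: x=[6.1407 7.3019 8.9333 12.2835] v=[1.4629 0.5453 -0.9211 1.4501]
Max displacement = 3.1407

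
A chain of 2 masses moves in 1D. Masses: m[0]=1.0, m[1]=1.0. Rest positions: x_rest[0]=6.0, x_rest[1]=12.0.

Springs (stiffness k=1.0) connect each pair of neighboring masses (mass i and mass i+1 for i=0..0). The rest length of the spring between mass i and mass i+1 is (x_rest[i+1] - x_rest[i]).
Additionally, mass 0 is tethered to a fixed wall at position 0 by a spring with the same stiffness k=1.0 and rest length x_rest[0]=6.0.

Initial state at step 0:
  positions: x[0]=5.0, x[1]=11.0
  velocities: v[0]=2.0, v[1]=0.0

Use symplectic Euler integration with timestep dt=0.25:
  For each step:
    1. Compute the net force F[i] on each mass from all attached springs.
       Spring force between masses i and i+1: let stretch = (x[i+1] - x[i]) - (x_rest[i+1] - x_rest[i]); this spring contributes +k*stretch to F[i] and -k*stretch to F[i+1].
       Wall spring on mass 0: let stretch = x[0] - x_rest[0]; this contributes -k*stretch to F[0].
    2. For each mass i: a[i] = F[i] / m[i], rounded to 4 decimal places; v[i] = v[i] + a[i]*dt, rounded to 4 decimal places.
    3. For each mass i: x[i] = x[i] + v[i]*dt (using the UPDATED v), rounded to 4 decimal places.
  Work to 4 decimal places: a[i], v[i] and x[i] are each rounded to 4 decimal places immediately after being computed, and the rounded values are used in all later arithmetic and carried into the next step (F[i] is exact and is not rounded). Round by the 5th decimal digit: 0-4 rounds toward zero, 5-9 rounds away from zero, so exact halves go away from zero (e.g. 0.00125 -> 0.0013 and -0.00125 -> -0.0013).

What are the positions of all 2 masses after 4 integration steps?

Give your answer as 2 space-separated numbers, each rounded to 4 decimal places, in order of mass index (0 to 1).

Answer: 6.9483 11.3320

Derivation:
Step 0: x=[5.0000 11.0000] v=[2.0000 0.0000]
Step 1: x=[5.5625 11.0000] v=[2.2500 0.0000]
Step 2: x=[6.1172 11.0352] v=[2.2188 0.1406]
Step 3: x=[6.5970 11.1380] v=[1.9190 0.4111]
Step 4: x=[6.9483 11.3320] v=[1.4050 0.7759]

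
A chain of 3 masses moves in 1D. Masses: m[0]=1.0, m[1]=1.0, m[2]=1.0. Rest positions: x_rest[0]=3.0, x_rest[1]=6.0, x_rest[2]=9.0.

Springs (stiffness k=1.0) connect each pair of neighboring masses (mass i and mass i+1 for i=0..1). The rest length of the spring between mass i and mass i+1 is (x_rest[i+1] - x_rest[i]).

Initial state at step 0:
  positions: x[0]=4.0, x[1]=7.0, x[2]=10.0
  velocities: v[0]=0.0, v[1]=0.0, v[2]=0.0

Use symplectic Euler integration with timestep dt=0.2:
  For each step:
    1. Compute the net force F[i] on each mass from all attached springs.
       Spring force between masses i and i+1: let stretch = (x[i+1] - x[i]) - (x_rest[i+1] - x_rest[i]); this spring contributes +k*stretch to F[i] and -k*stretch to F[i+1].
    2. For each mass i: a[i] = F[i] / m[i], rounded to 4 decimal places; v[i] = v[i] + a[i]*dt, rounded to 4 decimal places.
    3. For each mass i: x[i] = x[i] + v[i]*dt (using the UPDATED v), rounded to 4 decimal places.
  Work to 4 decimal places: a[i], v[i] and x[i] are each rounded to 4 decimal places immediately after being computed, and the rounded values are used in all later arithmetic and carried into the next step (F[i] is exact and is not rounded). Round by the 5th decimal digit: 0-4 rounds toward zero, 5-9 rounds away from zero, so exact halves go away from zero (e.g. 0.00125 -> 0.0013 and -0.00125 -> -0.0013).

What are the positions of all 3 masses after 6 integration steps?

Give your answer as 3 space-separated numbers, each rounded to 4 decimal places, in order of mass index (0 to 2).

Step 0: x=[4.0000 7.0000 10.0000] v=[0.0000 0.0000 0.0000]
Step 1: x=[4.0000 7.0000 10.0000] v=[0.0000 0.0000 0.0000]
Step 2: x=[4.0000 7.0000 10.0000] v=[0.0000 0.0000 0.0000]
Step 3: x=[4.0000 7.0000 10.0000] v=[0.0000 0.0000 0.0000]
Step 4: x=[4.0000 7.0000 10.0000] v=[0.0000 0.0000 0.0000]
Step 5: x=[4.0000 7.0000 10.0000] v=[0.0000 0.0000 0.0000]
Step 6: x=[4.0000 7.0000 10.0000] v=[0.0000 0.0000 0.0000]

Answer: 4.0000 7.0000 10.0000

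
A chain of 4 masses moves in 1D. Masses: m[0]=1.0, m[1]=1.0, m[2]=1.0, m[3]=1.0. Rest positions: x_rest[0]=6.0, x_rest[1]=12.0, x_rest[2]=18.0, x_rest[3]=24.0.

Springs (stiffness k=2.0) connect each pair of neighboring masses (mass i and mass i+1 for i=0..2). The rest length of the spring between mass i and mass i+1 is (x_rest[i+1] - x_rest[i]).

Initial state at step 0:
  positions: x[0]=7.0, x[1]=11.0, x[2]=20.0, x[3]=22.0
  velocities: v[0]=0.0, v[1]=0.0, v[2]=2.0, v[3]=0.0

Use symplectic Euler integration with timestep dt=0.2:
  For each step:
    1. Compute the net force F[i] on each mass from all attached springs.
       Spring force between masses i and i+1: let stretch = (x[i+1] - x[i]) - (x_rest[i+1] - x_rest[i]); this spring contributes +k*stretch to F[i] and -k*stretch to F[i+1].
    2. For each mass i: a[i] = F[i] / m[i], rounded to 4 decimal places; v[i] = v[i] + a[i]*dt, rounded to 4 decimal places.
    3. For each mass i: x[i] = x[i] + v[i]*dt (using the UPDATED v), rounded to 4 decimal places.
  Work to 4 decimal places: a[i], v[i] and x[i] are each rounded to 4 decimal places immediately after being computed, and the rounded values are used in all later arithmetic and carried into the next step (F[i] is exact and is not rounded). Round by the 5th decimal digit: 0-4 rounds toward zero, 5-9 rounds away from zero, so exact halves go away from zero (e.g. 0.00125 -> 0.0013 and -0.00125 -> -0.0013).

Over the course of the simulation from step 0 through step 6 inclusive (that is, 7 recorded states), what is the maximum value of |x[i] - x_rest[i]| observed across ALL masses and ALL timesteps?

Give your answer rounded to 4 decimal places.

Step 0: x=[7.0000 11.0000 20.0000 22.0000] v=[0.0000 0.0000 2.0000 0.0000]
Step 1: x=[6.8400 11.4000 19.8400 22.3200] v=[-0.8000 2.0000 -0.8000 1.6000]
Step 2: x=[6.5648 12.1104 19.2032 22.9216] v=[-1.3760 3.5520 -3.1840 3.0080]
Step 3: x=[6.2532 12.9446 18.2964 23.7057] v=[-1.5578 4.1709 -4.5338 3.9206]
Step 4: x=[5.9970 13.6716 17.3942 24.5371] v=[-1.2812 3.6351 -4.5108 4.1569]
Step 5: x=[5.8747 14.0825 16.7657 25.2770] v=[-0.6114 2.0543 -3.1427 3.6997]
Step 6: x=[5.9290 14.0514 16.6034 25.8160] v=[0.2717 -0.1555 -0.8115 2.6952]
Max displacement = 2.0825

Answer: 2.0825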